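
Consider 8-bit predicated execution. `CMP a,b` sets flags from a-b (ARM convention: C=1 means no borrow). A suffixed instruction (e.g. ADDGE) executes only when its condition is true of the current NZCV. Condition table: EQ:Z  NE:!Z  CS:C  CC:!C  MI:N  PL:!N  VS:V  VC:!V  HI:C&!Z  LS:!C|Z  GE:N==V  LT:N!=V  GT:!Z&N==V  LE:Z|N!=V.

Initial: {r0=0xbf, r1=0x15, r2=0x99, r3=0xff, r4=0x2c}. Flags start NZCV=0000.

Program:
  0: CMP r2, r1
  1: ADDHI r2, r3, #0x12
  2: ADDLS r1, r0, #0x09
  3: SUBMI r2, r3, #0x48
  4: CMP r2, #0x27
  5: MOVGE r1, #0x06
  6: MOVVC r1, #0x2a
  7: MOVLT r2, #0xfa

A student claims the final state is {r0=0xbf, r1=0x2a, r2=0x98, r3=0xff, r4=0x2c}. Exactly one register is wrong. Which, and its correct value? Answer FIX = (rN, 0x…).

0: ✓ CMP  NZCV=1010
1: ✓ ADDHI  r2←0x11
2: · ADDLS
3: ✓ SUBMI  r2←0xb7
4: ✓ CMP  NZCV=1010
5: · MOVGE
6: ✓ MOVVC  r1←0x2a
7: ✓ MOVLT  r2←0xfa

FIX = (r2, 0xfa)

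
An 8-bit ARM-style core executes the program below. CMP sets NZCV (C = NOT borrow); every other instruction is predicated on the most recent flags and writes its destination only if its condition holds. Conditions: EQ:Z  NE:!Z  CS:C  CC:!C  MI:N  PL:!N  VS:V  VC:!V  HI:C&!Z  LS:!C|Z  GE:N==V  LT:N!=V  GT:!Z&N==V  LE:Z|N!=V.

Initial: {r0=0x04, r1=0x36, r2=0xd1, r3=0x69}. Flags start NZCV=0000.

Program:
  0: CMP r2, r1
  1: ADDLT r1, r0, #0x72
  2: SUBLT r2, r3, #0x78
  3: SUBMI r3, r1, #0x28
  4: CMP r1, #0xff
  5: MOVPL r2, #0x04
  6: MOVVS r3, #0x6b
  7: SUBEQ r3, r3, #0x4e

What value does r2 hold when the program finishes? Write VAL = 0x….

[0] flags=1010 → (cmp)
[1] flags=1010 LT?T → r1=0x76
[2] flags=1010 LT?T → r2=0xf1
[3] flags=1010 MI?T → r3=0x4e
[4] flags=0000 → (cmp)
[5] flags=0000 PL?T → r2=0x04
[6] flags=0000 VS?F → skip
[7] flags=0000 EQ?F → skip

VAL = 0x04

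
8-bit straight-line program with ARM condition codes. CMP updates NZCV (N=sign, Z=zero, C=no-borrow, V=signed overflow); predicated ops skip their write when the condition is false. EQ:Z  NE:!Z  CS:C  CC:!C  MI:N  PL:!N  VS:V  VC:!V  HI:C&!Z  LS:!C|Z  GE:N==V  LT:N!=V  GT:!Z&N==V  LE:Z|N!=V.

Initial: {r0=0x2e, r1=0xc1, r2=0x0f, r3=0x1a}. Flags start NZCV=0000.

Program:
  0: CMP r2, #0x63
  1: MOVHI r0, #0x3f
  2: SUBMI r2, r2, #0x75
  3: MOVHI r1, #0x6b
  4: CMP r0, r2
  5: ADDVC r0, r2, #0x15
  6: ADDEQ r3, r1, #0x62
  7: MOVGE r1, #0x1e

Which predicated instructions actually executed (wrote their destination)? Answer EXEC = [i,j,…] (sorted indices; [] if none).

EXEC = [2,7]

0: ✓ CMP  NZCV=1000
1: · MOVHI
2: ✓ SUBMI  r2←0x9a
3: · MOVHI
4: ✓ CMP  NZCV=1001
5: · ADDVC
6: · ADDEQ
7: ✓ MOVGE  r1←0x1e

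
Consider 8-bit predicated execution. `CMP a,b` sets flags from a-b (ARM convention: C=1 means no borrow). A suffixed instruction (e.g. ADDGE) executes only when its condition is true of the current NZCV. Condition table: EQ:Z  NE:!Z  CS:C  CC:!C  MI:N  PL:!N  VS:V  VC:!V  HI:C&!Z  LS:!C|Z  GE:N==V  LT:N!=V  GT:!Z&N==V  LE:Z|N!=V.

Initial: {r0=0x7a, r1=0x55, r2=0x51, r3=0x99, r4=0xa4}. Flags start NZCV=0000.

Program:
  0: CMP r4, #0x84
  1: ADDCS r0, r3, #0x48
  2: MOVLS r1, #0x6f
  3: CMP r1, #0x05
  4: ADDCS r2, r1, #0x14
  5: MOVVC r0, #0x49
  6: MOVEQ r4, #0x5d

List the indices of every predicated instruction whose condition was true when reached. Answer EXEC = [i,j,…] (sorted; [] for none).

0: ✓ CMP  NZCV=0010
1: ✓ ADDCS  r0←0xe1
2: · MOVLS
3: ✓ CMP  NZCV=0010
4: ✓ ADDCS  r2←0x69
5: ✓ MOVVC  r0←0x49
6: · MOVEQ

EXEC = [1,4,5]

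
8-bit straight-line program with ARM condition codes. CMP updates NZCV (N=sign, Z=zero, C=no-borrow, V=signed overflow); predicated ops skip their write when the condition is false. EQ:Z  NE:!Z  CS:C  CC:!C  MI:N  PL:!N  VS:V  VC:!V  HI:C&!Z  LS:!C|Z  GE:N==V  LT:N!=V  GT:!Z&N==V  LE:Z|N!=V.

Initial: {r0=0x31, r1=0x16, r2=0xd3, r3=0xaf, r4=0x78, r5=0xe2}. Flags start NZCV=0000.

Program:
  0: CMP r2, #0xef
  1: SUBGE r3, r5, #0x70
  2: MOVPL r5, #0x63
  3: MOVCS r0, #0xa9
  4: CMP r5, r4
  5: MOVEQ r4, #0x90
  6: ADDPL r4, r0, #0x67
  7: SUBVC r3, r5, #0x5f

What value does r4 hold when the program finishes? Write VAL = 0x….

0: ✓ CMP  NZCV=1000
1: · SUBGE
2: · MOVPL
3: · MOVCS
4: ✓ CMP  NZCV=0011
5: · MOVEQ
6: ✓ ADDPL  r4←0x98
7: · SUBVC

VAL = 0x98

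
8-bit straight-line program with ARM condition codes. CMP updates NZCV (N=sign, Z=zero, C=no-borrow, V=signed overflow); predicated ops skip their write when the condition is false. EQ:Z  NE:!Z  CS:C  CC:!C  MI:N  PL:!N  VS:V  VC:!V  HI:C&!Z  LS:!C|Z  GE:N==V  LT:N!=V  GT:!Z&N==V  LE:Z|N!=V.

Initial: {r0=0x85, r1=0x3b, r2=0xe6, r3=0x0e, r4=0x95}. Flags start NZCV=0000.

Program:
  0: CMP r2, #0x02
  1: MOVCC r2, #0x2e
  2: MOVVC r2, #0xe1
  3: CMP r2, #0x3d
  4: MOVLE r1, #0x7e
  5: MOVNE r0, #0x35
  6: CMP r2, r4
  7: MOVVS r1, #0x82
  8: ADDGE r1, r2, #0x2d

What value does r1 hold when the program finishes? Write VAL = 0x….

VAL = 0x0e

0: ✓ CMP  NZCV=1010
1: · MOVCC
2: ✓ MOVVC  r2←0xe1
3: ✓ CMP  NZCV=1010
4: ✓ MOVLE  r1←0x7e
5: ✓ MOVNE  r0←0x35
6: ✓ CMP  NZCV=0010
7: · MOVVS
8: ✓ ADDGE  r1←0x0e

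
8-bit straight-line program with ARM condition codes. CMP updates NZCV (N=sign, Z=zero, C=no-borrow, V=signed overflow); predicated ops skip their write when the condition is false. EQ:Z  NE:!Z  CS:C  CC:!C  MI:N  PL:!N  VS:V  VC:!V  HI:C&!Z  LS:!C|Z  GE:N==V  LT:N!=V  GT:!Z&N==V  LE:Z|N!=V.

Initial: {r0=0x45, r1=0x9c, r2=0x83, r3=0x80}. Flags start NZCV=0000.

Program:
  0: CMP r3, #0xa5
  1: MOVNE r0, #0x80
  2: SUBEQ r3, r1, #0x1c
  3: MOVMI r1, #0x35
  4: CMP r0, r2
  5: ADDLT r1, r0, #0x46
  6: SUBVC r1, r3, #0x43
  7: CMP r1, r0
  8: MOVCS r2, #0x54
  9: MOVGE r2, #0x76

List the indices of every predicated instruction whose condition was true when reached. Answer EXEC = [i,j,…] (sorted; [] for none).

0: ✓ CMP  NZCV=1000
1: ✓ MOVNE  r0←0x80
2: · SUBEQ
3: ✓ MOVMI  r1←0x35
4: ✓ CMP  NZCV=1000
5: ✓ ADDLT  r1←0xc6
6: ✓ SUBVC  r1←0x3d
7: ✓ CMP  NZCV=1001
8: · MOVCS
9: ✓ MOVGE  r2←0x76

EXEC = [1,3,5,6,9]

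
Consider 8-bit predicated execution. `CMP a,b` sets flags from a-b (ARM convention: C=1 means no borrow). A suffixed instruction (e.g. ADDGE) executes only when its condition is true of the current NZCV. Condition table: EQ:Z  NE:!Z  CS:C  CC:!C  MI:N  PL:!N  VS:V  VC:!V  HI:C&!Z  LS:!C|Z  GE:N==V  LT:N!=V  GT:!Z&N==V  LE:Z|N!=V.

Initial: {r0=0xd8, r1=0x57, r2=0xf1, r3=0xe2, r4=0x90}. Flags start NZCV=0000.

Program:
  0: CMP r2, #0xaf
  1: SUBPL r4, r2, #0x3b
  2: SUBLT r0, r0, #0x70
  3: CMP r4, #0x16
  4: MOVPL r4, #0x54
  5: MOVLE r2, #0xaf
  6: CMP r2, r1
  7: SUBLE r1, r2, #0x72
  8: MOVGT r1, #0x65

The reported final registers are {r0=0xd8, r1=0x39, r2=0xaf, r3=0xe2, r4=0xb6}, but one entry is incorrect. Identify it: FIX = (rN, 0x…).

0: ✓ CMP  NZCV=0010
1: ✓ SUBPL  r4←0xb6
2: · SUBLT
3: ✓ CMP  NZCV=1010
4: · MOVPL
5: ✓ MOVLE  r2←0xaf
6: ✓ CMP  NZCV=0011
7: ✓ SUBLE  r1←0x3d
8: · MOVGT

FIX = (r1, 0x3d)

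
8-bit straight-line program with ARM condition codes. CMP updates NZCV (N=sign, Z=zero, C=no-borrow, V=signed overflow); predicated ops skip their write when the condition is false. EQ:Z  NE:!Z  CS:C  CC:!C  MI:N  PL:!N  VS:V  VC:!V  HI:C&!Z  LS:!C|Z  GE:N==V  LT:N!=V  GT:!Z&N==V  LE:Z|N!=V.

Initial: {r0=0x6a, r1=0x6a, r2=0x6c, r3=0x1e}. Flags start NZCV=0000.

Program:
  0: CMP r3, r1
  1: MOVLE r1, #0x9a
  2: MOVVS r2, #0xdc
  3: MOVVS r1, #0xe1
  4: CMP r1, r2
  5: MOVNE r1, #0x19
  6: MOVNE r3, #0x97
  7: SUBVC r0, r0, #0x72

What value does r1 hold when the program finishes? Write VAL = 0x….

VAL = 0x19

0: ✓ CMP  NZCV=1000
1: ✓ MOVLE  r1←0x9a
2: · MOVVS
3: · MOVVS
4: ✓ CMP  NZCV=0011
5: ✓ MOVNE  r1←0x19
6: ✓ MOVNE  r3←0x97
7: · SUBVC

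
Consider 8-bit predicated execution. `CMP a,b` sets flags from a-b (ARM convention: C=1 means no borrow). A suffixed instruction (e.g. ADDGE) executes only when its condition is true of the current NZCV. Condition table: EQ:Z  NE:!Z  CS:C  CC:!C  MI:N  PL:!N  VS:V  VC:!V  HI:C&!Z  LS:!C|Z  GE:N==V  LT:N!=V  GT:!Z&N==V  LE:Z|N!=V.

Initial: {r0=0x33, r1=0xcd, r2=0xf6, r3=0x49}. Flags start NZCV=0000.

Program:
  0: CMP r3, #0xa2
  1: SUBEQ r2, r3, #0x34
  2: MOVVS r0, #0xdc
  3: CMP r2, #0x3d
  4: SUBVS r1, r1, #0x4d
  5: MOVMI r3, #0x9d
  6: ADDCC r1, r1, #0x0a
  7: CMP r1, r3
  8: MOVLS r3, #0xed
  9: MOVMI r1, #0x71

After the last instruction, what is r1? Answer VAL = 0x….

VAL = 0xcd

0: ✓ CMP  NZCV=1001
1: · SUBEQ
2: ✓ MOVVS  r0←0xdc
3: ✓ CMP  NZCV=1010
4: · SUBVS
5: ✓ MOVMI  r3←0x9d
6: · ADDCC
7: ✓ CMP  NZCV=0010
8: · MOVLS
9: · MOVMI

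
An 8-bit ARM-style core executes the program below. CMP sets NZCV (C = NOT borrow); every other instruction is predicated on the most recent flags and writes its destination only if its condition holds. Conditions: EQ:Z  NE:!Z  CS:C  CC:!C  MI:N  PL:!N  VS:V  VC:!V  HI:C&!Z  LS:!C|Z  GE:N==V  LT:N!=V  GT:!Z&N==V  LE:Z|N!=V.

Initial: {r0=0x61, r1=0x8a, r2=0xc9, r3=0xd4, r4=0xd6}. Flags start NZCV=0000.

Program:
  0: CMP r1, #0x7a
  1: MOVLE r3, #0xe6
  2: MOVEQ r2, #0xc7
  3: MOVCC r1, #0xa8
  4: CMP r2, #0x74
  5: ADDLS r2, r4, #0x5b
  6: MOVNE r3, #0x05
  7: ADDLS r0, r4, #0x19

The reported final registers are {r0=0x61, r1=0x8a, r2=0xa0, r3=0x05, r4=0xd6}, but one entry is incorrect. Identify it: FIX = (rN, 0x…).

[0] flags=0011 → (cmp)
[1] flags=0011 LE?T → r3=0xe6
[2] flags=0011 EQ?F → skip
[3] flags=0011 CC?F → skip
[4] flags=0011 → (cmp)
[5] flags=0011 LS?F → skip
[6] flags=0011 NE?T → r3=0x05
[7] flags=0011 LS?F → skip

FIX = (r2, 0xc9)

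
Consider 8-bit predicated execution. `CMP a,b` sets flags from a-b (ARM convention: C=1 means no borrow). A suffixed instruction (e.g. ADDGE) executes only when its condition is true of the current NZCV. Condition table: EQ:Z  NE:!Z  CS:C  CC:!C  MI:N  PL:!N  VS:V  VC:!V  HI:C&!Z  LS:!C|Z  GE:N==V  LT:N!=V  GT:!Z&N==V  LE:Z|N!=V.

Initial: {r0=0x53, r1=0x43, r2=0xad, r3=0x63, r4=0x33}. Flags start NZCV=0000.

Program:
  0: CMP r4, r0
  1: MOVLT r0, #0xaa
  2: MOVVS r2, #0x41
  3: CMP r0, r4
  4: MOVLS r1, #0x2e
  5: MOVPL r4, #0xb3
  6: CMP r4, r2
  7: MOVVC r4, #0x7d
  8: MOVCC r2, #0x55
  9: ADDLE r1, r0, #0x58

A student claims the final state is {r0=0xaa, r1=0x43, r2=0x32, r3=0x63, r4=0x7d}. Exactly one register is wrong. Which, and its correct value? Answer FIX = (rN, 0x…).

[0] flags=1000 → (cmp)
[1] flags=1000 LT?T → r0=0xaa
[2] flags=1000 VS?F → skip
[3] flags=0011 → (cmp)
[4] flags=0011 LS?F → skip
[5] flags=0011 PL?T → r4=0xb3
[6] flags=0010 → (cmp)
[7] flags=0010 VC?T → r4=0x7d
[8] flags=0010 CC?F → skip
[9] flags=0010 LE?F → skip

FIX = (r2, 0xad)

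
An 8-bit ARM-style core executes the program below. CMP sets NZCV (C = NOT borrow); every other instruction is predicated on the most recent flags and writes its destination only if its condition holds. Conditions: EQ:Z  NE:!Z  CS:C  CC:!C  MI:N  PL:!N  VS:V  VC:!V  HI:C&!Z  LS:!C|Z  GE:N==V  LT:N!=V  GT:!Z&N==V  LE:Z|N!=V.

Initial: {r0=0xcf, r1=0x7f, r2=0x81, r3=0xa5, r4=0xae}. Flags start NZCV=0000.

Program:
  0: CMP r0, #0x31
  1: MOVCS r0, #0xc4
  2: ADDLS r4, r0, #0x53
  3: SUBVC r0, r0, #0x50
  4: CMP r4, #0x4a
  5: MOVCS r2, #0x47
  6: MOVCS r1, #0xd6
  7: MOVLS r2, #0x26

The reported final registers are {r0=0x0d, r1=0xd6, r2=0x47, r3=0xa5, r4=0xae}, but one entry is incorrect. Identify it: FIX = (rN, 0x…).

[0] flags=1010 → (cmp)
[1] flags=1010 CS?T → r0=0xc4
[2] flags=1010 LS?F → skip
[3] flags=1010 VC?T → r0=0x74
[4] flags=0011 → (cmp)
[5] flags=0011 CS?T → r2=0x47
[6] flags=0011 CS?T → r1=0xd6
[7] flags=0011 LS?F → skip

FIX = (r0, 0x74)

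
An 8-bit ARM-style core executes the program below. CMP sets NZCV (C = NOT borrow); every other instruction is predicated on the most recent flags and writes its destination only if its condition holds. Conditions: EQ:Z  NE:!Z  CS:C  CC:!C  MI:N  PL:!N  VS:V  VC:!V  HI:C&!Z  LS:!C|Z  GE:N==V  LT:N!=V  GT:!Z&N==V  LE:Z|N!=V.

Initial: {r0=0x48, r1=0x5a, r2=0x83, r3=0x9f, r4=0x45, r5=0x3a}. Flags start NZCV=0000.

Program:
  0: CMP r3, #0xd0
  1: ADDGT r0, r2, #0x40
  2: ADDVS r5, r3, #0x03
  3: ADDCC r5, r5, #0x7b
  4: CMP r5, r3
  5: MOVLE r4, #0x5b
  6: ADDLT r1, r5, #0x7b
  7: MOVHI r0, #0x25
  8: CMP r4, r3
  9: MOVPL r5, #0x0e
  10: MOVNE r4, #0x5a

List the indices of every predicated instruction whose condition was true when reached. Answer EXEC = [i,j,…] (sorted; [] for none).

EXEC = [3,7,10]

0: ✓ CMP  NZCV=1000
1: · ADDGT
2: · ADDVS
3: ✓ ADDCC  r5←0xb5
4: ✓ CMP  NZCV=0010
5: · MOVLE
6: · ADDLT
7: ✓ MOVHI  r0←0x25
8: ✓ CMP  NZCV=1001
9: · MOVPL
10: ✓ MOVNE  r4←0x5a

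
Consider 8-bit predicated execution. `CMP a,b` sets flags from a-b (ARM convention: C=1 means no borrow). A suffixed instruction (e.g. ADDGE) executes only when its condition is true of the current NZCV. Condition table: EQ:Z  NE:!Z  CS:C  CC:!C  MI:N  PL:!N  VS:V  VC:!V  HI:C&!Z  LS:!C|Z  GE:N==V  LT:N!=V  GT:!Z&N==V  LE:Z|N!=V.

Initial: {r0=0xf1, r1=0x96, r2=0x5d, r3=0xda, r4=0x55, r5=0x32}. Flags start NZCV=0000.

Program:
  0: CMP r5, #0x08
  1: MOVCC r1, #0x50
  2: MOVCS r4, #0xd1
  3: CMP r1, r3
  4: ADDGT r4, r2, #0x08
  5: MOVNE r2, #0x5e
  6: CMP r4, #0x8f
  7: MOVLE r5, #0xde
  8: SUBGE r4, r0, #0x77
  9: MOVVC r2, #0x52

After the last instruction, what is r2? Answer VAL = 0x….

VAL = 0x52

0: ✓ CMP  NZCV=0010
1: · MOVCC
2: ✓ MOVCS  r4←0xd1
3: ✓ CMP  NZCV=1000
4: · ADDGT
5: ✓ MOVNE  r2←0x5e
6: ✓ CMP  NZCV=0010
7: · MOVLE
8: ✓ SUBGE  r4←0x7a
9: ✓ MOVVC  r2←0x52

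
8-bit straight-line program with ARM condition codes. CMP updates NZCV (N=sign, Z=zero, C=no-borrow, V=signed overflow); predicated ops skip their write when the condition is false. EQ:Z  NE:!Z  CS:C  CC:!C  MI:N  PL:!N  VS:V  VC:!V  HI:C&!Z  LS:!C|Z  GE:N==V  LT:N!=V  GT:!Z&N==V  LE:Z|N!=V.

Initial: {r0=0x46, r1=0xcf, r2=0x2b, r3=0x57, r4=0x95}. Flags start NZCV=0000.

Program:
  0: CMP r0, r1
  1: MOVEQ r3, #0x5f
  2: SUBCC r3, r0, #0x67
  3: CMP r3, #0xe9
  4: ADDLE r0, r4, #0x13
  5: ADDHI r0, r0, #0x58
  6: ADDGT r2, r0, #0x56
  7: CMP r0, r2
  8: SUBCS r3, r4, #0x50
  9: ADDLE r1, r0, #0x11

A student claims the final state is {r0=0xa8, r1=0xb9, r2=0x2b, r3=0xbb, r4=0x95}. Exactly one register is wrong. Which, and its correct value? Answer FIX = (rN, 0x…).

[0] flags=0000 → (cmp)
[1] flags=0000 EQ?F → skip
[2] flags=0000 CC?T → r3=0xdf
[3] flags=1000 → (cmp)
[4] flags=1000 LE?T → r0=0xa8
[5] flags=1000 HI?F → skip
[6] flags=1000 GT?F → skip
[7] flags=0011 → (cmp)
[8] flags=0011 CS?T → r3=0x45
[9] flags=0011 LE?T → r1=0xb9

FIX = (r3, 0x45)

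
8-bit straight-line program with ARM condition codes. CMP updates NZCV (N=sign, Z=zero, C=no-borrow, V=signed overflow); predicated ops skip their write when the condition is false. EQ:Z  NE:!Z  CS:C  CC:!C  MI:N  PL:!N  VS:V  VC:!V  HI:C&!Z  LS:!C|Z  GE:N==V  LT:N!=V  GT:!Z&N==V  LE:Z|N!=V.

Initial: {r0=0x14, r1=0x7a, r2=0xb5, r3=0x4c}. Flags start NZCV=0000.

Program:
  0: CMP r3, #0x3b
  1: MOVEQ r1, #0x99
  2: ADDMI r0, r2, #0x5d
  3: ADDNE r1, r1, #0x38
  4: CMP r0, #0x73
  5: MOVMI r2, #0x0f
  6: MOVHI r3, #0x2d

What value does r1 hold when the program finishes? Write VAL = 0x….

[0] flags=0010 → (cmp)
[1] flags=0010 EQ?F → skip
[2] flags=0010 MI?F → skip
[3] flags=0010 NE?T → r1=0xb2
[4] flags=1000 → (cmp)
[5] flags=1000 MI?T → r2=0x0f
[6] flags=1000 HI?F → skip

VAL = 0xb2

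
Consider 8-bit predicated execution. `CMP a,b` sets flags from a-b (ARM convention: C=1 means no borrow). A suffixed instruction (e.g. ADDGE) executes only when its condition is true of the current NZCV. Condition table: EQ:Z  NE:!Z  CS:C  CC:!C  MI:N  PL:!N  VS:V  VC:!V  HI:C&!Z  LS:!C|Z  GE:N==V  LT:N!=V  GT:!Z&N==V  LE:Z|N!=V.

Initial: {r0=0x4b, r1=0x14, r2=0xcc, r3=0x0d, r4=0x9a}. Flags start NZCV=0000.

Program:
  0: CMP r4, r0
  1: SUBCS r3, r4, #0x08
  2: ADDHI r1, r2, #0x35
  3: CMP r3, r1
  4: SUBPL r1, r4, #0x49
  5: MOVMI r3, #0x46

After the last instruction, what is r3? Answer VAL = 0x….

VAL = 0x46

0: ✓ CMP  NZCV=0011
1: ✓ SUBCS  r3←0x92
2: ✓ ADDHI  r1←0x01
3: ✓ CMP  NZCV=1010
4: · SUBPL
5: ✓ MOVMI  r3←0x46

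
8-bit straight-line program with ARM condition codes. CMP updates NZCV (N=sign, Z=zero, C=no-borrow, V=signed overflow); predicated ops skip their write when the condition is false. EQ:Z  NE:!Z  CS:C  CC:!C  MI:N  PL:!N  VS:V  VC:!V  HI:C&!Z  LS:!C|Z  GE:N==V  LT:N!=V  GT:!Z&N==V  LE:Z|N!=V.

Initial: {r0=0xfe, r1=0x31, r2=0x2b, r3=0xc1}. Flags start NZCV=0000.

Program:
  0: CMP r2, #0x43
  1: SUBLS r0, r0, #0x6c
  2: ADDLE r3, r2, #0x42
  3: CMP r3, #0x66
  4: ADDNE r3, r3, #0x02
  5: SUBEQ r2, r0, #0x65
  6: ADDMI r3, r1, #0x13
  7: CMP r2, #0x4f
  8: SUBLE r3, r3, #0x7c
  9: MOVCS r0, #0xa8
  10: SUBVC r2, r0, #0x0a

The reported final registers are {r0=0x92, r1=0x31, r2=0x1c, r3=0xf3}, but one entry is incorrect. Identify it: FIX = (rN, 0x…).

FIX = (r2, 0x88)

[0] flags=1000 → (cmp)
[1] flags=1000 LS?T → r0=0x92
[2] flags=1000 LE?T → r3=0x6d
[3] flags=0010 → (cmp)
[4] flags=0010 NE?T → r3=0x6f
[5] flags=0010 EQ?F → skip
[6] flags=0010 MI?F → skip
[7] flags=1000 → (cmp)
[8] flags=1000 LE?T → r3=0xf3
[9] flags=1000 CS?F → skip
[10] flags=1000 VC?T → r2=0x88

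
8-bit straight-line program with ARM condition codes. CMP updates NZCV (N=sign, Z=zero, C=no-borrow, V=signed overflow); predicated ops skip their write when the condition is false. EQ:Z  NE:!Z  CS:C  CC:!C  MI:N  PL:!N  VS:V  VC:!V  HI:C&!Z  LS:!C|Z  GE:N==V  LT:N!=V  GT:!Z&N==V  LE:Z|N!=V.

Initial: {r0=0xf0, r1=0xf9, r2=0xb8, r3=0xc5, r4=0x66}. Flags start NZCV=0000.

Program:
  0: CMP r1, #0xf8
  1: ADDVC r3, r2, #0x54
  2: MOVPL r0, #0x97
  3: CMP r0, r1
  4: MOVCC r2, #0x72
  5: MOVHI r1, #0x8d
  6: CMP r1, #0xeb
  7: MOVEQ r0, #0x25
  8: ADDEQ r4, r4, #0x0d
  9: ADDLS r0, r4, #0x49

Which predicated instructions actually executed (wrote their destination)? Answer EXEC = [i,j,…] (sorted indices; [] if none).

EXEC = [1,2,4]

[0] flags=0010 → (cmp)
[1] flags=0010 VC?T → r3=0x0c
[2] flags=0010 PL?T → r0=0x97
[3] flags=1000 → (cmp)
[4] flags=1000 CC?T → r2=0x72
[5] flags=1000 HI?F → skip
[6] flags=0010 → (cmp)
[7] flags=0010 EQ?F → skip
[8] flags=0010 EQ?F → skip
[9] flags=0010 LS?F → skip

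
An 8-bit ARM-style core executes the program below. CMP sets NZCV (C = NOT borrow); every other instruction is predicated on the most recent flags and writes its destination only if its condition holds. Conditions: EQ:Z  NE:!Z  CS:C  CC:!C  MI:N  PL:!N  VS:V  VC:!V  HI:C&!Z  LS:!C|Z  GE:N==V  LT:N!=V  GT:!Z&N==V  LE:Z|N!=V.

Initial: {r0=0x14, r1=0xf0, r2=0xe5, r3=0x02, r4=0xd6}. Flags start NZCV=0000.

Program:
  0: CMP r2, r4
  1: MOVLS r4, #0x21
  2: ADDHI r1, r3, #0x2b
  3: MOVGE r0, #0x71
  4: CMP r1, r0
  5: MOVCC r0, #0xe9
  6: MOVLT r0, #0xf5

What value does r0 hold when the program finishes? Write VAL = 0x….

VAL = 0xf5

0: ✓ CMP  NZCV=0010
1: · MOVLS
2: ✓ ADDHI  r1←0x2d
3: ✓ MOVGE  r0←0x71
4: ✓ CMP  NZCV=1000
5: ✓ MOVCC  r0←0xe9
6: ✓ MOVLT  r0←0xf5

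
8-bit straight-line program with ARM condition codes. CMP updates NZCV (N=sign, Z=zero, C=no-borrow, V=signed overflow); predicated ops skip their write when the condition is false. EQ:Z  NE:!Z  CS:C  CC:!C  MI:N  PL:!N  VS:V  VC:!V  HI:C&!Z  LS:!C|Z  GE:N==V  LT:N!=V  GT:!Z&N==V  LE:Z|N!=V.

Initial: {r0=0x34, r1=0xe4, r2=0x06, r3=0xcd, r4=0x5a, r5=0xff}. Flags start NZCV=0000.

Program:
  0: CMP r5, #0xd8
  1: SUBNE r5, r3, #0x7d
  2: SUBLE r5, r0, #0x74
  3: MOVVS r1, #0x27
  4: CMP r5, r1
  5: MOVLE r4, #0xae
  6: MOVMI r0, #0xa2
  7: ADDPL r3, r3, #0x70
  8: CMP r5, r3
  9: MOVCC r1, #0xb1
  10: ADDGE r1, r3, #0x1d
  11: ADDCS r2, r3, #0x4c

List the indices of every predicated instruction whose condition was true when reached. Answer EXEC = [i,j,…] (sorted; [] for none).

[0] flags=0010 → (cmp)
[1] flags=0010 NE?T → r5=0x50
[2] flags=0010 LE?F → skip
[3] flags=0010 VS?F → skip
[4] flags=0000 → (cmp)
[5] flags=0000 LE?F → skip
[6] flags=0000 MI?F → skip
[7] flags=0000 PL?T → r3=0x3d
[8] flags=0010 → (cmp)
[9] flags=0010 CC?F → skip
[10] flags=0010 GE?T → r1=0x5a
[11] flags=0010 CS?T → r2=0x89

EXEC = [1,7,10,11]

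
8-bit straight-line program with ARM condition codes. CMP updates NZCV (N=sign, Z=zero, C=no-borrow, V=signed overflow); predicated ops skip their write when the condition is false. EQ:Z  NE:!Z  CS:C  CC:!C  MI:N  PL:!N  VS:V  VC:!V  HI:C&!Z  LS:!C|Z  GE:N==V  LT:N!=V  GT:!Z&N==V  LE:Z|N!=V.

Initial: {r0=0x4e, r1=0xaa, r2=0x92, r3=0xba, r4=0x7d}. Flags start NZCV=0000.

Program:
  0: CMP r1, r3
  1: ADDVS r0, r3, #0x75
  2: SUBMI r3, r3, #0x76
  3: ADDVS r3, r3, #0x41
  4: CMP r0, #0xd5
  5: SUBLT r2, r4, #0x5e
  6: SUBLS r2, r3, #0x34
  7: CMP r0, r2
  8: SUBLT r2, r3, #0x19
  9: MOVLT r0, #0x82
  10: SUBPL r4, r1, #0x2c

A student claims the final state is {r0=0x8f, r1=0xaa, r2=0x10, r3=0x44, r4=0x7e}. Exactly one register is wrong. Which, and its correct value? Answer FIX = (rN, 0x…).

FIX = (r0, 0x4e)

0: ✓ CMP  NZCV=1000
1: · ADDVS
2: ✓ SUBMI  r3←0x44
3: · ADDVS
4: ✓ CMP  NZCV=0000
5: · SUBLT
6: ✓ SUBLS  r2←0x10
7: ✓ CMP  NZCV=0010
8: · SUBLT
9: · MOVLT
10: ✓ SUBPL  r4←0x7e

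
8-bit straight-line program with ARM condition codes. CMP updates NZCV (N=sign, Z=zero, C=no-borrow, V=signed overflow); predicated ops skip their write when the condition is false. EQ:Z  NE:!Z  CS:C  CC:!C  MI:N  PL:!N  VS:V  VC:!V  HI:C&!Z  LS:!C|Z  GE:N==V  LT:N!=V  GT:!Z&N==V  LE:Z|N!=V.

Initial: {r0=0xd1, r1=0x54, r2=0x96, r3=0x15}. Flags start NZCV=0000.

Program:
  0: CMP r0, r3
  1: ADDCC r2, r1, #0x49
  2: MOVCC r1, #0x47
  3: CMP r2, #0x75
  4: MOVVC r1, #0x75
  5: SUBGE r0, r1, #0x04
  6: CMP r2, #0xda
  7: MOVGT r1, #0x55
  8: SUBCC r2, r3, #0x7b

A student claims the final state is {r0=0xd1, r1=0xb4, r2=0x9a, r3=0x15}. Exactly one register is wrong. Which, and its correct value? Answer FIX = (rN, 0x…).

[0] flags=1010 → (cmp)
[1] flags=1010 CC?F → skip
[2] flags=1010 CC?F → skip
[3] flags=0011 → (cmp)
[4] flags=0011 VC?F → skip
[5] flags=0011 GE?F → skip
[6] flags=1000 → (cmp)
[7] flags=1000 GT?F → skip
[8] flags=1000 CC?T → r2=0x9a

FIX = (r1, 0x54)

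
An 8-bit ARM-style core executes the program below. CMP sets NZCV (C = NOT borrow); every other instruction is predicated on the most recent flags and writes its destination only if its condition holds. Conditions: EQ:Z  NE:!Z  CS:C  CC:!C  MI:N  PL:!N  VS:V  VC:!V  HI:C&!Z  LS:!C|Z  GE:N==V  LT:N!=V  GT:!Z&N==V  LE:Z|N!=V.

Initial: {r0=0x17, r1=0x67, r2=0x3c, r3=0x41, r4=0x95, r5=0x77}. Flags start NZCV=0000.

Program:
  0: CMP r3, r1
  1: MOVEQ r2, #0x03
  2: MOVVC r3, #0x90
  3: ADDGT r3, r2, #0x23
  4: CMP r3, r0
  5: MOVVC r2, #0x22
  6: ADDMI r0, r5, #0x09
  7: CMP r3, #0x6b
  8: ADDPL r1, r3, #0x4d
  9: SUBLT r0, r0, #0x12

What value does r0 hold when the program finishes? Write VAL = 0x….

[0] flags=1000 → (cmp)
[1] flags=1000 EQ?F → skip
[2] flags=1000 VC?T → r3=0x90
[3] flags=1000 GT?F → skip
[4] flags=0011 → (cmp)
[5] flags=0011 VC?F → skip
[6] flags=0011 MI?F → skip
[7] flags=0011 → (cmp)
[8] flags=0011 PL?T → r1=0xdd
[9] flags=0011 LT?T → r0=0x05

VAL = 0x05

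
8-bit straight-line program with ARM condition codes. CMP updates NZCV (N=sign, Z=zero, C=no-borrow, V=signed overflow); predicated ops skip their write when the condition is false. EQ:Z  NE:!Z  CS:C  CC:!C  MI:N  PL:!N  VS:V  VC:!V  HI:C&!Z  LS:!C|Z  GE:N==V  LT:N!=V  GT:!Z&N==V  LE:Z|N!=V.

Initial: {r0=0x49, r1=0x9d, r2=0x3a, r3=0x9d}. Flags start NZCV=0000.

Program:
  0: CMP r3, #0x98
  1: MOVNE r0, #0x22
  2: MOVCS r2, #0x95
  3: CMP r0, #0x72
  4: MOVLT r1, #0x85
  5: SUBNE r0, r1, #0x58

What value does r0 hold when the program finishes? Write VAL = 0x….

VAL = 0x2d

[0] flags=0010 → (cmp)
[1] flags=0010 NE?T → r0=0x22
[2] flags=0010 CS?T → r2=0x95
[3] flags=1000 → (cmp)
[4] flags=1000 LT?T → r1=0x85
[5] flags=1000 NE?T → r0=0x2d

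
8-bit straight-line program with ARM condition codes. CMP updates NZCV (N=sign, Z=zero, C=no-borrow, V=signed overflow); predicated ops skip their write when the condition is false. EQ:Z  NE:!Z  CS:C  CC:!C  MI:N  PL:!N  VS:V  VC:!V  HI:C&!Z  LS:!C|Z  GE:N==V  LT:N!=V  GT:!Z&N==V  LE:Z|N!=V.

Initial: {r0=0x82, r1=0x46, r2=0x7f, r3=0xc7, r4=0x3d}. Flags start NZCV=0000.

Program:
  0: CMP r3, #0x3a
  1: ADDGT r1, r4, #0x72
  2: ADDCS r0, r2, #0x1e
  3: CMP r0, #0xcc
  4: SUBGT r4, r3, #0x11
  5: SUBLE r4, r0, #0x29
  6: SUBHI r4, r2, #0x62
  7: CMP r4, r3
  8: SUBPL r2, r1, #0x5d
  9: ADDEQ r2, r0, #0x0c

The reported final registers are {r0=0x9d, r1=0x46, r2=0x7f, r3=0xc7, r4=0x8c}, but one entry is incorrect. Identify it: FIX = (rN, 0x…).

0: ✓ CMP  NZCV=1010
1: · ADDGT
2: ✓ ADDCS  r0←0x9d
3: ✓ CMP  NZCV=1000
4: · SUBGT
5: ✓ SUBLE  r4←0x74
6: · SUBHI
7: ✓ CMP  NZCV=1001
8: · SUBPL
9: · ADDEQ

FIX = (r4, 0x74)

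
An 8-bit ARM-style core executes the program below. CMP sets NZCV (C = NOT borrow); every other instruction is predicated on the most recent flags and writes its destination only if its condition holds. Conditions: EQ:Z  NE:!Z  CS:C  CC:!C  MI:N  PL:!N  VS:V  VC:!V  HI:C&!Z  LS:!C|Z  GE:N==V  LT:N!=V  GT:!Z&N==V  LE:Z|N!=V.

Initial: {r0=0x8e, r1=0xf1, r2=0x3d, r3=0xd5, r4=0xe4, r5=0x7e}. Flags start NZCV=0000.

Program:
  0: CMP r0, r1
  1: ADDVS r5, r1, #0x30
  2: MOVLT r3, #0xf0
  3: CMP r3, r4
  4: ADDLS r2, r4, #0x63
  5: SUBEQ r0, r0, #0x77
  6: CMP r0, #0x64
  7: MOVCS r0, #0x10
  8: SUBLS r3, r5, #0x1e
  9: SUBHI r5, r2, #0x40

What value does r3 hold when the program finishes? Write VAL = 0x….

VAL = 0xf0

0: ✓ CMP  NZCV=1000
1: · ADDVS
2: ✓ MOVLT  r3←0xf0
3: ✓ CMP  NZCV=0010
4: · ADDLS
5: · SUBEQ
6: ✓ CMP  NZCV=0011
7: ✓ MOVCS  r0←0x10
8: · SUBLS
9: ✓ SUBHI  r5←0xfd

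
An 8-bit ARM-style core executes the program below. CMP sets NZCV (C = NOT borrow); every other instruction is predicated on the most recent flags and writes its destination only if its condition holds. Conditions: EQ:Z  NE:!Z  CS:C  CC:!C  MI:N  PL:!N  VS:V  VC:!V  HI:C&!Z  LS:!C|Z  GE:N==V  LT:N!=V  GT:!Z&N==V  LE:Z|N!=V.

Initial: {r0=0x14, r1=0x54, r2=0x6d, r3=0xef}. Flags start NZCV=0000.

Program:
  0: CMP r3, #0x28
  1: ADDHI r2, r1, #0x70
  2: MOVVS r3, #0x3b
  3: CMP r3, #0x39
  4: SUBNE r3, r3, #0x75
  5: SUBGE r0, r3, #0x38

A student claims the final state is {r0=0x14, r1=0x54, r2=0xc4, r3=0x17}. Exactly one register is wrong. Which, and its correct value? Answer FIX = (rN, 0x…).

FIX = (r3, 0x7a)

0: ✓ CMP  NZCV=1010
1: ✓ ADDHI  r2←0xc4
2: · MOVVS
3: ✓ CMP  NZCV=1010
4: ✓ SUBNE  r3←0x7a
5: · SUBGE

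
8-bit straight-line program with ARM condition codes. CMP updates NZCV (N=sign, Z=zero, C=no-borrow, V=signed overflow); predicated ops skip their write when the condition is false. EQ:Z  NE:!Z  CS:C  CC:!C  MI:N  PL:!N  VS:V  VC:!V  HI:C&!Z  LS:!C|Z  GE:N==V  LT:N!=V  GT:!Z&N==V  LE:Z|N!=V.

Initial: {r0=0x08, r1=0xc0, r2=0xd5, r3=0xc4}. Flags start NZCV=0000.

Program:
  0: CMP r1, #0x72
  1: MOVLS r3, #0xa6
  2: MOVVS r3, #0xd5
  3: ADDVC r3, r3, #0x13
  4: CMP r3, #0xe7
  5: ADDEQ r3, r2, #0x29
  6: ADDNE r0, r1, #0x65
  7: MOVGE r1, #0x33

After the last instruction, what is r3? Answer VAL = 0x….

VAL = 0xd5

0: ✓ CMP  NZCV=0011
1: · MOVLS
2: ✓ MOVVS  r3←0xd5
3: · ADDVC
4: ✓ CMP  NZCV=1000
5: · ADDEQ
6: ✓ ADDNE  r0←0x25
7: · MOVGE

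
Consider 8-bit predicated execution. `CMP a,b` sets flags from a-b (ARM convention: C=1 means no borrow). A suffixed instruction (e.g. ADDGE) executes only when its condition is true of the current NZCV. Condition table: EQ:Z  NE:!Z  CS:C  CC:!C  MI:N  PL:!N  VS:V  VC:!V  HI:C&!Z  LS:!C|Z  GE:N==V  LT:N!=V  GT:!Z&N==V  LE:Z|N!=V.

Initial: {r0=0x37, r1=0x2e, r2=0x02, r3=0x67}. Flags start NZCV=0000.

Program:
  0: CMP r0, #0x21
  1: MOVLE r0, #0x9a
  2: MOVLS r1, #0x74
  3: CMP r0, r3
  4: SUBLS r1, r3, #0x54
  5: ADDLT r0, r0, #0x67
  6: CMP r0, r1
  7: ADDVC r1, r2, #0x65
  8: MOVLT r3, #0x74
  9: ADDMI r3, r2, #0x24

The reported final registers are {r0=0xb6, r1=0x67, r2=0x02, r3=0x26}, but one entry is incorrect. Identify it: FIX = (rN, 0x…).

[0] flags=0010 → (cmp)
[1] flags=0010 LE?F → skip
[2] flags=0010 LS?F → skip
[3] flags=1000 → (cmp)
[4] flags=1000 LS?T → r1=0x13
[5] flags=1000 LT?T → r0=0x9e
[6] flags=1010 → (cmp)
[7] flags=1010 VC?T → r1=0x67
[8] flags=1010 LT?T → r3=0x74
[9] flags=1010 MI?T → r3=0x26

FIX = (r0, 0x9e)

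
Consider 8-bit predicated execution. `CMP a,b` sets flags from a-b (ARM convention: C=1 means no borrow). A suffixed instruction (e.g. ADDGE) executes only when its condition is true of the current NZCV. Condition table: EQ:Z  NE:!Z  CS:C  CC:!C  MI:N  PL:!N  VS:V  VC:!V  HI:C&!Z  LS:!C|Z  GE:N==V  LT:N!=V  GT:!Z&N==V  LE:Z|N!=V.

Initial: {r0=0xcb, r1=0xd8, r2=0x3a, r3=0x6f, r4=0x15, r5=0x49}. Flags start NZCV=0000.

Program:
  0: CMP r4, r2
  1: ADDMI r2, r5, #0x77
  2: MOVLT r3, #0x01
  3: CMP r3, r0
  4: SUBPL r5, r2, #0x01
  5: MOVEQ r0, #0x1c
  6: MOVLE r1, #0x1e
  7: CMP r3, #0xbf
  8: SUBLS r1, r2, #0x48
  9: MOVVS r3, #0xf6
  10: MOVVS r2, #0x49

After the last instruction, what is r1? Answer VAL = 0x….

VAL = 0x78

0: ✓ CMP  NZCV=1000
1: ✓ ADDMI  r2←0xc0
2: ✓ MOVLT  r3←0x01
3: ✓ CMP  NZCV=0000
4: ✓ SUBPL  r5←0xbf
5: · MOVEQ
6: · MOVLE
7: ✓ CMP  NZCV=0000
8: ✓ SUBLS  r1←0x78
9: · MOVVS
10: · MOVVS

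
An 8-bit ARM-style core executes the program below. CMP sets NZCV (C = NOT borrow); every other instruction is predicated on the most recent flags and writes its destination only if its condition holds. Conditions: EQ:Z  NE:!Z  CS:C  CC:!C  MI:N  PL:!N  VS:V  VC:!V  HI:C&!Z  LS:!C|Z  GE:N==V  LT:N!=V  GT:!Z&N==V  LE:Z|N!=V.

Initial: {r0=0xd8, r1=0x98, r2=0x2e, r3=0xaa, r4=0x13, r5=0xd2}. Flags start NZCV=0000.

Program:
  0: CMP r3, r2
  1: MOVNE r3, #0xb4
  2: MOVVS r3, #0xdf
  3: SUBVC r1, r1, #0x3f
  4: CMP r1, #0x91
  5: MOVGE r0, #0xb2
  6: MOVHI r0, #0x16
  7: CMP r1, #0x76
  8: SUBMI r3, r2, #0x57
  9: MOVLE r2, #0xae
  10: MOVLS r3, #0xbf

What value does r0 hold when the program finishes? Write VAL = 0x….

0: ✓ CMP  NZCV=0011
1: ✓ MOVNE  r3←0xb4
2: ✓ MOVVS  r3←0xdf
3: · SUBVC
4: ✓ CMP  NZCV=0010
5: ✓ MOVGE  r0←0xb2
6: ✓ MOVHI  r0←0x16
7: ✓ CMP  NZCV=0011
8: · SUBMI
9: ✓ MOVLE  r2←0xae
10: · MOVLS

VAL = 0x16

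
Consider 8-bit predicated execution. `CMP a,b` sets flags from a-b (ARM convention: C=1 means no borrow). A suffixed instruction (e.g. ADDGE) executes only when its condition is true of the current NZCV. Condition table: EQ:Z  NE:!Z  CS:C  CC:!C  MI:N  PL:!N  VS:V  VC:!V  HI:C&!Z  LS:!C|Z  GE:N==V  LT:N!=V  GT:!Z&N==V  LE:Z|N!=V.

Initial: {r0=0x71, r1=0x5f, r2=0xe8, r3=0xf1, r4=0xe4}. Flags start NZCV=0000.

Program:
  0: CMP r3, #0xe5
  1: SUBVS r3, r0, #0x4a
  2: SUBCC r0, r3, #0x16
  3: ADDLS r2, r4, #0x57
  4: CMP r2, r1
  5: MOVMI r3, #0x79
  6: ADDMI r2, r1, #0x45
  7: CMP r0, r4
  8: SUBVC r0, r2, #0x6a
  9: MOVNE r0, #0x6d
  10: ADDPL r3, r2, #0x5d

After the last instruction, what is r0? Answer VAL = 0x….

0: ✓ CMP  NZCV=0010
1: · SUBVS
2: · SUBCC
3: · ADDLS
4: ✓ CMP  NZCV=1010
5: ✓ MOVMI  r3←0x79
6: ✓ ADDMI  r2←0xa4
7: ✓ CMP  NZCV=1001
8: · SUBVC
9: ✓ MOVNE  r0←0x6d
10: · ADDPL

VAL = 0x6d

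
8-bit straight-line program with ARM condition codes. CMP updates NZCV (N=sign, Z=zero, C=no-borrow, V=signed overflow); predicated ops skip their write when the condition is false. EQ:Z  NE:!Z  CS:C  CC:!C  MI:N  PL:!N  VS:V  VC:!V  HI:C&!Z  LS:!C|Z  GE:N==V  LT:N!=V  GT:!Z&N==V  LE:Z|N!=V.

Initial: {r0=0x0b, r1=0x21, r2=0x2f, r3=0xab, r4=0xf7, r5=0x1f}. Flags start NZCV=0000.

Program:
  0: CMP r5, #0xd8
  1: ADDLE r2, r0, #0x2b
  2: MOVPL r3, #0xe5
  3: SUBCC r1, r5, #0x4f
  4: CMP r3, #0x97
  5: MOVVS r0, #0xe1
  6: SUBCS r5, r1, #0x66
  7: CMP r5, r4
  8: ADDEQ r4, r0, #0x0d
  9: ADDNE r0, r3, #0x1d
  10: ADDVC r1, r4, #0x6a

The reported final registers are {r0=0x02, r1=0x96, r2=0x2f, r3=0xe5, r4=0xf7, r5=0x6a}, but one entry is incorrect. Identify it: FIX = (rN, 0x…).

0: ✓ CMP  NZCV=0000
1: · ADDLE
2: ✓ MOVPL  r3←0xe5
3: ✓ SUBCC  r1←0xd0
4: ✓ CMP  NZCV=0010
5: · MOVVS
6: ✓ SUBCS  r5←0x6a
7: ✓ CMP  NZCV=0000
8: · ADDEQ
9: ✓ ADDNE  r0←0x02
10: ✓ ADDVC  r1←0x61

FIX = (r1, 0x61)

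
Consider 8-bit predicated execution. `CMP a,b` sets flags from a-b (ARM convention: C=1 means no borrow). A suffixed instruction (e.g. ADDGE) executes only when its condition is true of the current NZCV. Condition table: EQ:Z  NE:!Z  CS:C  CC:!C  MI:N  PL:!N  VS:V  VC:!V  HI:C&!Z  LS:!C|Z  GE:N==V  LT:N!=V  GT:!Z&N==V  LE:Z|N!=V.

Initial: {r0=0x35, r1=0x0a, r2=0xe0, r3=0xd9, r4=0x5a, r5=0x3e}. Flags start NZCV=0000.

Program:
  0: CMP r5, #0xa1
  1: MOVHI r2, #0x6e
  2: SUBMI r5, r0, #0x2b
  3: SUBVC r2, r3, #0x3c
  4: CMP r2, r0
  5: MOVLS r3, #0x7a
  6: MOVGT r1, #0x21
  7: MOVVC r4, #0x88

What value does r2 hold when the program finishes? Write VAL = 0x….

VAL = 0xe0

0: ✓ CMP  NZCV=1001
1: · MOVHI
2: ✓ SUBMI  r5←0x0a
3: · SUBVC
4: ✓ CMP  NZCV=1010
5: · MOVLS
6: · MOVGT
7: ✓ MOVVC  r4←0x88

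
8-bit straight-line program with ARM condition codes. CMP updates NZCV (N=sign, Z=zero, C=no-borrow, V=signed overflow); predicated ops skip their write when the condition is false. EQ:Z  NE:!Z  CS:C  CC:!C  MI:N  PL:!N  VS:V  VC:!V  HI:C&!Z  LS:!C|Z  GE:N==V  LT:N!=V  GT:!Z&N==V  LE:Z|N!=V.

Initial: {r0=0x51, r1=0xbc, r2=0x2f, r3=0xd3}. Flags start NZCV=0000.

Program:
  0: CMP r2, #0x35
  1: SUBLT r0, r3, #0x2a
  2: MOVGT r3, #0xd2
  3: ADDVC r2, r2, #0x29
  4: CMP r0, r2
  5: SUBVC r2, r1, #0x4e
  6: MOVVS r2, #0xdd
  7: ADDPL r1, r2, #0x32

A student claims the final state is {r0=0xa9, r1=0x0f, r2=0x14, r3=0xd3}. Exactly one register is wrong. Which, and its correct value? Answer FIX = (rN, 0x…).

0: ✓ CMP  NZCV=1000
1: ✓ SUBLT  r0←0xa9
2: · MOVGT
3: ✓ ADDVC  r2←0x58
4: ✓ CMP  NZCV=0011
5: · SUBVC
6: ✓ MOVVS  r2←0xdd
7: ✓ ADDPL  r1←0x0f

FIX = (r2, 0xdd)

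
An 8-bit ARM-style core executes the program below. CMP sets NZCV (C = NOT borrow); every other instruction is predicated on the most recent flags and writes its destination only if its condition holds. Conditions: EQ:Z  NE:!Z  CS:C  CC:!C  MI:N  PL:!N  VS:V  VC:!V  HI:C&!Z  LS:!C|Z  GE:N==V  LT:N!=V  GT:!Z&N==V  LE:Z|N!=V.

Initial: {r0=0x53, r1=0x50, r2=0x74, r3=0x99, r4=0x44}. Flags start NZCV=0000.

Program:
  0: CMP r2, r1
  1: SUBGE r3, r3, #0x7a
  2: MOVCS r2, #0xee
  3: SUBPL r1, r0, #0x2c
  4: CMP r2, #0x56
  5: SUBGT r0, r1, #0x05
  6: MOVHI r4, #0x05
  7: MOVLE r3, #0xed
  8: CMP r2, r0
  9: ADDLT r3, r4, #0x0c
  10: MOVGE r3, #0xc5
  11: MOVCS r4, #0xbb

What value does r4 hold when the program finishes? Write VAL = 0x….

VAL = 0xbb

0: ✓ CMP  NZCV=0010
1: ✓ SUBGE  r3←0x1f
2: ✓ MOVCS  r2←0xee
3: ✓ SUBPL  r1←0x27
4: ✓ CMP  NZCV=1010
5: · SUBGT
6: ✓ MOVHI  r4←0x05
7: ✓ MOVLE  r3←0xed
8: ✓ CMP  NZCV=1010
9: ✓ ADDLT  r3←0x11
10: · MOVGE
11: ✓ MOVCS  r4←0xbb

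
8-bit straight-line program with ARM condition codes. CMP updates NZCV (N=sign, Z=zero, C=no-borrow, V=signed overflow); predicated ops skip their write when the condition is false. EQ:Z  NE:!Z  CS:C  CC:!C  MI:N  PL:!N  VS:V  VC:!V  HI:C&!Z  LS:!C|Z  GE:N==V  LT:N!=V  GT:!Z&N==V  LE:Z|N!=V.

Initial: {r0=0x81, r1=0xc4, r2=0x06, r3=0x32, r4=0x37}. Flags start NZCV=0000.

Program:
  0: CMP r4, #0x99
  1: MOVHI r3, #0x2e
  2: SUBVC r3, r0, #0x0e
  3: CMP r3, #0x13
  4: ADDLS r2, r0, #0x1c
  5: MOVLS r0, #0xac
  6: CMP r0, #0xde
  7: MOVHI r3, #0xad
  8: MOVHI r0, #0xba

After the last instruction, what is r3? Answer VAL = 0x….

VAL = 0x32

[0] flags=1001 → (cmp)
[1] flags=1001 HI?F → skip
[2] flags=1001 VC?F → skip
[3] flags=0010 → (cmp)
[4] flags=0010 LS?F → skip
[5] flags=0010 LS?F → skip
[6] flags=1000 → (cmp)
[7] flags=1000 HI?F → skip
[8] flags=1000 HI?F → skip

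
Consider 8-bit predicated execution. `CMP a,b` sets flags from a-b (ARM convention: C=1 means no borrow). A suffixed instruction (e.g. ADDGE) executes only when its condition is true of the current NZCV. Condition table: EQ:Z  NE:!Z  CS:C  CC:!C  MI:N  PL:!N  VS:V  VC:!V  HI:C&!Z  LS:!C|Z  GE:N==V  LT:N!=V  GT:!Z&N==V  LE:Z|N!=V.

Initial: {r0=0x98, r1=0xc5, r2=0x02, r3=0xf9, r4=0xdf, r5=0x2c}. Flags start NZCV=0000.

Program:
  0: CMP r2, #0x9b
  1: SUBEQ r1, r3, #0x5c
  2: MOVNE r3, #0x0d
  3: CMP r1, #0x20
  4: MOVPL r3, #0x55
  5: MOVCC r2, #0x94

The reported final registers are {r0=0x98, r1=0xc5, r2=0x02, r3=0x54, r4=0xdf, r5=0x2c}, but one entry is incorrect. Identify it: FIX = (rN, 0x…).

FIX = (r3, 0x0d)

0: ✓ CMP  NZCV=0000
1: · SUBEQ
2: ✓ MOVNE  r3←0x0d
3: ✓ CMP  NZCV=1010
4: · MOVPL
5: · MOVCC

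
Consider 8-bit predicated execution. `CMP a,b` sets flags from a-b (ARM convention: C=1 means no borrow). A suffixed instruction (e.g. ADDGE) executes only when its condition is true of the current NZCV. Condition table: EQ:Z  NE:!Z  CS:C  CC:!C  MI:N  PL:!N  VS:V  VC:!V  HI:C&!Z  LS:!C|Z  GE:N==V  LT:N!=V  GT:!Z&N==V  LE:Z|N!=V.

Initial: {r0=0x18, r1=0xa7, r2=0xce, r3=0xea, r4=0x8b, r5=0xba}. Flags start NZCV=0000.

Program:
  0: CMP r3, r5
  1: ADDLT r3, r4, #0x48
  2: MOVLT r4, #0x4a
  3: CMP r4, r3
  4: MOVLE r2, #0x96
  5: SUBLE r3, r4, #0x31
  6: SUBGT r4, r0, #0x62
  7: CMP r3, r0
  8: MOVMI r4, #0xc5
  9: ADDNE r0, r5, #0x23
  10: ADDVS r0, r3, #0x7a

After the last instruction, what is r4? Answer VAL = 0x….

VAL = 0x8b

[0] flags=0010 → (cmp)
[1] flags=0010 LT?F → skip
[2] flags=0010 LT?F → skip
[3] flags=1000 → (cmp)
[4] flags=1000 LE?T → r2=0x96
[5] flags=1000 LE?T → r3=0x5a
[6] flags=1000 GT?F → skip
[7] flags=0010 → (cmp)
[8] flags=0010 MI?F → skip
[9] flags=0010 NE?T → r0=0xdd
[10] flags=0010 VS?F → skip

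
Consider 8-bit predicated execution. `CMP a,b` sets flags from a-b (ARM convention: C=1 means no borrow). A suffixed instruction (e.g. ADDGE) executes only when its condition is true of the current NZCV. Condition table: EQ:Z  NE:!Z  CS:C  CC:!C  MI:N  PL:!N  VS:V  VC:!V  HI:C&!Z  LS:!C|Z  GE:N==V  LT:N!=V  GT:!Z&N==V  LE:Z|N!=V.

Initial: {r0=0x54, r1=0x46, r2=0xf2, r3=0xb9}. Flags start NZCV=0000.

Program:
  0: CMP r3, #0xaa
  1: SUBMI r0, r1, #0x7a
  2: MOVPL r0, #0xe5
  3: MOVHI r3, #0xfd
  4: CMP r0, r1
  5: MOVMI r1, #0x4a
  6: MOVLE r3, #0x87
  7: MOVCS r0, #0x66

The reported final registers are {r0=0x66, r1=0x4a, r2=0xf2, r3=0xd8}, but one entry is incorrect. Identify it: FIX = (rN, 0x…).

[0] flags=0010 → (cmp)
[1] flags=0010 MI?F → skip
[2] flags=0010 PL?T → r0=0xe5
[3] flags=0010 HI?T → r3=0xfd
[4] flags=1010 → (cmp)
[5] flags=1010 MI?T → r1=0x4a
[6] flags=1010 LE?T → r3=0x87
[7] flags=1010 CS?T → r0=0x66

FIX = (r3, 0x87)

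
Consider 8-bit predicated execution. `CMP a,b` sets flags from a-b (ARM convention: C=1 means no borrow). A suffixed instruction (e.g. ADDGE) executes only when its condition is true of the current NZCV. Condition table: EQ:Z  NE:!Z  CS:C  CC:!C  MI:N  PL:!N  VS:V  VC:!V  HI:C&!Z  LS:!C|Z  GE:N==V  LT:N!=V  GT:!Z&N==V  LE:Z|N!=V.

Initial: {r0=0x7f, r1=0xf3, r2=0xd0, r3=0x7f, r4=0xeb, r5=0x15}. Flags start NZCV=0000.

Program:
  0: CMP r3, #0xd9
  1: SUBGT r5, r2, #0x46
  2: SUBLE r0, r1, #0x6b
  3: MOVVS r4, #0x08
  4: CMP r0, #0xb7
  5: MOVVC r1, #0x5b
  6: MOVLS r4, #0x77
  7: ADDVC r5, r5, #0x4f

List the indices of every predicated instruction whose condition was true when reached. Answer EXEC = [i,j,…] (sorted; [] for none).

EXEC = [1,3,6]

0: ✓ CMP  NZCV=1001
1: ✓ SUBGT  r5←0x8a
2: · SUBLE
3: ✓ MOVVS  r4←0x08
4: ✓ CMP  NZCV=1001
5: · MOVVC
6: ✓ MOVLS  r4←0x77
7: · ADDVC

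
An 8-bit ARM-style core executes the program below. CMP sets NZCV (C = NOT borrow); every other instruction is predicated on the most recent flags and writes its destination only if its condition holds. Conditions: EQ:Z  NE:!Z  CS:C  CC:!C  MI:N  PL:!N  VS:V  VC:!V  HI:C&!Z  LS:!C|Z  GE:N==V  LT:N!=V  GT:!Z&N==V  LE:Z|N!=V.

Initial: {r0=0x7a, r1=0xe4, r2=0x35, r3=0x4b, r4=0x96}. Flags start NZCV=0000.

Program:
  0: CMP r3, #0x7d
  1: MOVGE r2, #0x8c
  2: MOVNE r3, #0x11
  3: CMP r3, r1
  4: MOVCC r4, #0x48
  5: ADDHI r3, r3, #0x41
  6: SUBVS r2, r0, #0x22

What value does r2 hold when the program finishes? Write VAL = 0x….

0: ✓ CMP  NZCV=1000
1: · MOVGE
2: ✓ MOVNE  r3←0x11
3: ✓ CMP  NZCV=0000
4: ✓ MOVCC  r4←0x48
5: · ADDHI
6: · SUBVS

VAL = 0x35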